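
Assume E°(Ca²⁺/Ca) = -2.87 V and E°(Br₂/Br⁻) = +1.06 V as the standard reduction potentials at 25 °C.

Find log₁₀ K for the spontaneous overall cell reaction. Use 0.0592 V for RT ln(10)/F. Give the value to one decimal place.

132.8

Cathode: Br₂/Br⁻; anode: Ca²⁺/Ca. E°cell = +3.93 V, n = 2.
log K = nE°cell / 0.0592 = (2)(+3.93) / 0.0592 = 132.8.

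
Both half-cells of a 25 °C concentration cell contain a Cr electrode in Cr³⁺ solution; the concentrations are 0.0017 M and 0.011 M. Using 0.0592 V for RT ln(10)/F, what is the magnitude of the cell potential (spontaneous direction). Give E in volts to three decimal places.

For a concentration cell E°cell = 0. The 0.011 M side is the cathode (reduction is favoured where [Cr³⁺] is higher).
With n = 3, E = −(0.0592/3) log([Cr³⁺]ₐₙ/[Cr³⁺]꜀ₐₜ) = −(0.0592/3) log(0.0017/0.011) = −(0.0592/3)(-0.811) = +0.016 V.

+0.016 V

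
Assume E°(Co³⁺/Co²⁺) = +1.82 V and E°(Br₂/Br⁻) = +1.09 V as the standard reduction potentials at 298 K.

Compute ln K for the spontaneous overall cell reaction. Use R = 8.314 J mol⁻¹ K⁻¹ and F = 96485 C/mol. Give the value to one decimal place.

Cathode: Co³⁺/Co²⁺; anode: Br₂/Br⁻. E°cell = (+1.82) − (+1.09) = +0.73 V, with n = 2.
ΔG° = −nFE° = −RT ln K, so ln K = nFE°/(RT) = (2)(96485)(+0.73) / ((8.314)(298)) = 56.857.

56.9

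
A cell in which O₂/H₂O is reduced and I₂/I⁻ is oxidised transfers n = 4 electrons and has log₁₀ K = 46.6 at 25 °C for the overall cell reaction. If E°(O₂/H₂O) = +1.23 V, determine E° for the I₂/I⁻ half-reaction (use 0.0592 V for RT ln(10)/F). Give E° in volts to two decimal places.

E°cell = (0.0592/n)·log K = (0.0592/4)(46.6) = +0.690 V.
Since O₂/H₂O is the cathode and I₂/I⁻ the anode, E°cell = E°(O₂/H₂O) − E°(I₂/I⁻).
So E°(I₂/I⁻) = E°(O₂/H₂O) − E°cell = (+1.23) − (+0.690) = +0.54 V.

+0.54 V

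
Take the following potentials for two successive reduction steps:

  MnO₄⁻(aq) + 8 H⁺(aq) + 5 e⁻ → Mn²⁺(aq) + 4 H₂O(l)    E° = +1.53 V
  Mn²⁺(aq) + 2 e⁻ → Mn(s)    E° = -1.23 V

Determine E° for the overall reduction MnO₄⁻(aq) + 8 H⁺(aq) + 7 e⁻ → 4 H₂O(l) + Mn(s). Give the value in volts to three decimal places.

+0.741 V

Since ΔG° = −nFE° is additive over sequential reductions, n₃E°₃ = n₁E°₁ + n₂E°₂.
E°₃ = (5×+1.53 + 2×-1.23) / 7 = (+5.190) / 7 = +0.741 V.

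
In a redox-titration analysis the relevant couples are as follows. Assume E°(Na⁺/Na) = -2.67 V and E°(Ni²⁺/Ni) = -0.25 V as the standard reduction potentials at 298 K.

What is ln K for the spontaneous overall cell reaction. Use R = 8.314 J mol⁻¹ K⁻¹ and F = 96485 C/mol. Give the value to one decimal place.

Cathode: Ni²⁺/Ni; anode: Na⁺/Na. E°cell = (-0.25) − (-2.67) = +2.42 V, with n = 2.
ΔG° = −nFE° = −RT ln K, so ln K = nFE°/(RT) = (2)(96485)(+2.42) / ((8.314)(298)) = 188.486.

188.5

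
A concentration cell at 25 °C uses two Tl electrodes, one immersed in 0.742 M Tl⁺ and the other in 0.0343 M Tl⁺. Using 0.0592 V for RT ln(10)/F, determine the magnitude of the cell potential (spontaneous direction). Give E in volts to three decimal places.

For a concentration cell E°cell = 0. The 0.742 M side is the cathode (reduction is favoured where [Tl⁺] is higher).
With n = 1, E = −(0.0592/1) log([Tl⁺]ₐₙ/[Tl⁺]꜀ₐₜ) = −(0.0592/1) log(0.0343/0.742) = −(0.0592/1)(-1.335) = +0.079 V.

+0.079 V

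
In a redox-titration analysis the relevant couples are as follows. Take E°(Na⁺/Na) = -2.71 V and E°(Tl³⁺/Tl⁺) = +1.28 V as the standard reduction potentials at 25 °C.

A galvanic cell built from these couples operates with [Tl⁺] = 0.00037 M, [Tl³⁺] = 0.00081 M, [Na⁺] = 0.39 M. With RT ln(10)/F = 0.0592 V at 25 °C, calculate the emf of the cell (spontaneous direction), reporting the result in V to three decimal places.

Tl³⁺/Tl⁺ is the cathode (higher E°), Na⁺/Na the anode: E°cell = +1.28 − (-2.71) = +3.99 V, n = 2.
Overall: Tl³⁺(aq) + 2 Na(s) → Tl⁺(aq) + 2 Na⁺(aq)
Q = [Tl⁺]·[Na⁺]^2 / ([Tl³⁺]); log Q = -1.158.
E = E° − (0.0592/n) log Q = +3.99 − (0.0592/2)(-1.158) = +4.024 V.

+4.024 V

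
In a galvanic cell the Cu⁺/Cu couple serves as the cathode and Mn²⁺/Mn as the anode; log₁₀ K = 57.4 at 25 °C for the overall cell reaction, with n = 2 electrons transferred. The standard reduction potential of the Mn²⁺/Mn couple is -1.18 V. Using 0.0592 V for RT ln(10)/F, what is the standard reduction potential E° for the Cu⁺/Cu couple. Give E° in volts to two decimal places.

+0.52 V

E°cell = (0.0592/n)·log K = (0.0592/2)(57.4) = +1.699 V.
Since Cu⁺/Cu is the cathode and Mn²⁺/Mn the anode, E°cell = E°(Cu⁺/Cu) − E°(Mn²⁺/Mn).
So E°(Cu⁺/Cu) = E°cell + E°(Mn²⁺/Mn) = +1.699 + (-1.18) = +0.52 V.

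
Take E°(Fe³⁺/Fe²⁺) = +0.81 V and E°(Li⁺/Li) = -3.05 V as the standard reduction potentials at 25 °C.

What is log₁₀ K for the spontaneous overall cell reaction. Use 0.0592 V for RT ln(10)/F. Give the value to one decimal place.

65.2

Cathode: Fe³⁺/Fe²⁺; anode: Li⁺/Li. E°cell = +3.86 V, n = 1.
log K = nE°cell / 0.0592 = (1)(+3.86) / 0.0592 = 65.2.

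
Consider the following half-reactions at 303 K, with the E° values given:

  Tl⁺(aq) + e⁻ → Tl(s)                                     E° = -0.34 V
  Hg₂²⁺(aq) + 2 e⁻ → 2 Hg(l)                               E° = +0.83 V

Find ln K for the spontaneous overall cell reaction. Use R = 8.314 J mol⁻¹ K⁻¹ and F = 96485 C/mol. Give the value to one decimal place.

89.6

Cathode: Hg₂²⁺/Hg; anode: Tl⁺/Tl. E°cell = (+0.83) − (-0.34) = +1.17 V, with n = 2.
ΔG° = −nFE° = −RT ln K, so ln K = nFE°/(RT) = (2)(96485)(+1.17) / ((8.314)(303)) = 89.624.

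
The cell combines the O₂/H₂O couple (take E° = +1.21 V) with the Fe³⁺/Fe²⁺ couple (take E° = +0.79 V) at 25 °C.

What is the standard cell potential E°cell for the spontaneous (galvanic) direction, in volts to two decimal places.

The O₂/H₂O couple has the higher reduction potential, so it is the cathode; Fe³⁺/Fe²⁺ is oxidised at the anode.
E°cell = E°(cathode) − E°(anode) = (+1.21) − (+0.79) = +0.42 V.
Since E°cell > 0, the reaction is spontaneous under standard conditions.

+0.42 V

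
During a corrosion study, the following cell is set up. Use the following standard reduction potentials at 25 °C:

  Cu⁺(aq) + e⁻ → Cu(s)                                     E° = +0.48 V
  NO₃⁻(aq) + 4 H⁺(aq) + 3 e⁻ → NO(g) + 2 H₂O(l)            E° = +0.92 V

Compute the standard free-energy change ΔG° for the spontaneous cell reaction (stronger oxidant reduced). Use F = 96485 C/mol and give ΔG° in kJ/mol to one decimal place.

NO₃⁻/NO (E° = +0.92 V) is the cathode; Cu⁺/Cu (E° = +0.48 V) is the anode, so E°cell = +0.44 V.
Balancing electrons gives n = 3 (lcm of 3 and 1).
ΔG° = −nFE° = −(3)(96485)(+0.44) = -127,360 J = -127.4 kJ/mol.

-127.4 kJ/mol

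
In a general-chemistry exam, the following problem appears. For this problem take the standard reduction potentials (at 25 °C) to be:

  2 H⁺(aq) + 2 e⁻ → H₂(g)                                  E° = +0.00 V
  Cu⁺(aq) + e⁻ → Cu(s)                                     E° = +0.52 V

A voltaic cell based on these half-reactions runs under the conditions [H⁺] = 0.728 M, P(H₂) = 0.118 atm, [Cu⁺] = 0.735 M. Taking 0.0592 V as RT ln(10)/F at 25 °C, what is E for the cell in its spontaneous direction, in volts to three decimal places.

+0.493 V

Cu⁺/Cu is the cathode (higher E°), H⁺/H₂ the anode: E°cell = +0.52 − (+0.00) = +0.52 V, n = 2.
Overall: 2 Cu⁺(aq) + H₂(g) → 2 Cu(s) + 2 H⁺(aq)
Q = [H⁺]^2 / ([Cu⁺]^2·P(H₂)); log Q = 0.920.
E = E° − (0.0592/n) log Q = +0.52 − (0.0592/2)(0.920) = +0.493 V.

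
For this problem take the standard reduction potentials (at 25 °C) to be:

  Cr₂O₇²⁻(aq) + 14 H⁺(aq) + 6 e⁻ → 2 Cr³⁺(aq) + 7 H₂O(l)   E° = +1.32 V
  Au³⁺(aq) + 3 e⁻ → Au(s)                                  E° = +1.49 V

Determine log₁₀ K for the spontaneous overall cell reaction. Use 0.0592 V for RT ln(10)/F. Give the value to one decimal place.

17.2

Cathode: Au³⁺/Au; anode: Cr₂O₇²⁻/Cr³⁺. E°cell = +0.17 V, n = 6.
log K = nE°cell / 0.0592 = (6)(+0.17) / 0.0592 = 17.2.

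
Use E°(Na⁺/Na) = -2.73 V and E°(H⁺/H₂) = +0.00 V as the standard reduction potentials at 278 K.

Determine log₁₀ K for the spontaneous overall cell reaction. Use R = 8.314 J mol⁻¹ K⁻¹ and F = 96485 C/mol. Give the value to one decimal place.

Cathode: H⁺/H₂; anode: Na⁺/Na. E°cell = (+0.00) − (-2.73) = +2.73 V, with n = 2.
ΔG° = −nFE° = −RT ln K, so ln K = nFE°/(RT) = (2)(96485)(+2.73) / ((8.314)(278)) = 227.928.
log₁₀ K = 227.928 / ln 10 = 99.0.

99.0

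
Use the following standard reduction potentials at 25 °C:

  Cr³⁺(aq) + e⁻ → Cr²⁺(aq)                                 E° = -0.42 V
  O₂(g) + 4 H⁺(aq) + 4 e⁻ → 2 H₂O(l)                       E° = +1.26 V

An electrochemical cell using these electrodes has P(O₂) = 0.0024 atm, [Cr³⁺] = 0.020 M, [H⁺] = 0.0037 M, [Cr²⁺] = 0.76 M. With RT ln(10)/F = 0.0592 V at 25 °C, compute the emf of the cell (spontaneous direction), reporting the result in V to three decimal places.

O₂/H₂O is the cathode (higher E°), Cr³⁺/Cr²⁺ the anode: E°cell = +1.26 − (-0.42) = +1.68 V, n = 4.
Overall: O₂(g) + 4 H⁺(aq) + 4 Cr²⁺(aq) → 2 H₂O(l) + 4 Cr³⁺(aq)
Q = [Cr³⁺]^4 / (P(O₂)·[H⁺]^4·[Cr²⁺]^4); log Q = 6.028.
E = E° − (0.0592/n) log Q = +1.68 − (0.0592/4)(6.028) = +1.591 V.

+1.591 V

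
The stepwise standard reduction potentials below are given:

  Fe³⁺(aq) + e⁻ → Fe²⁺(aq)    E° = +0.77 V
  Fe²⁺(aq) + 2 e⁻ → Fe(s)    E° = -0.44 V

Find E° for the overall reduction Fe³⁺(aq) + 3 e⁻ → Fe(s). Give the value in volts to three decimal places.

Adding the free-energy changes (−nFE°) of the two steps gives −n₃FE°₃ = −n₁FE°₁ − n₂FE°₂.
E°₃ = (1×+0.77 + 2×-0.44) / 3 = (-0.110) / 3 = -0.037 V.

-0.037 V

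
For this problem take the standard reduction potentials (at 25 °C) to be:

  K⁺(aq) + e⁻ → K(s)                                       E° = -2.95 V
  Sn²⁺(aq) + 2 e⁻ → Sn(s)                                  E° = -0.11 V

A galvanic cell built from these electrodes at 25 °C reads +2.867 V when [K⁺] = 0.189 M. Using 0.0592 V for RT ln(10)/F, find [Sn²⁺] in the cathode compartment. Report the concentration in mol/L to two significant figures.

0.29 M

Sn²⁺/Sn is the cathode, K⁺/K the anode: E°cell = +2.84 V, n = 2.
Overall reaction: Sn²⁺(aq) + 2 K(s) → Sn(s) + 2 K⁺(aq); Q = [K⁺]^2/[Sn²⁺]^1.
From E = E° − (0.0592/n) log Q: log Q = (E° − E)·n/0.0592 = (+2.84 − (+2.867))·2/0.0592 = -0.9122.
So 1·log[Sn²⁺] = 2·log(0.189) − log Q = -1.4471 − (-0.9122) = -0.5349; [Sn²⁺] = 10^(-0.5349) ≈ 0.29 M.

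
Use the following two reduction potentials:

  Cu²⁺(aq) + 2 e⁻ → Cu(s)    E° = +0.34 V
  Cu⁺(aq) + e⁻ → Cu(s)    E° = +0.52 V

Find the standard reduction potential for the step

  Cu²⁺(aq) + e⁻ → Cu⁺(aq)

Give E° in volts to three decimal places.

+0.160 V

Sequential free energies add, so n₃E°₃ = n₁E°₁ + n₂E°₂.
With n₃ = 2, and the known step contributing 1×(+0.52) V, the unknown satisfies 1·E° = 2×(+0.34) − 1×(+0.52) = +0.160.
E° = +0.160 / 1 = +0.160 V.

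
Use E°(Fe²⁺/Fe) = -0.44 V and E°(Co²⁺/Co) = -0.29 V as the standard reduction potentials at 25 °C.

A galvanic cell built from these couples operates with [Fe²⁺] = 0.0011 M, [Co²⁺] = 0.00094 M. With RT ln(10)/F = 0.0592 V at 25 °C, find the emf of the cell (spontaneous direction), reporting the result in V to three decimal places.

+0.148 V

Co²⁺/Co is the cathode (higher E°), Fe²⁺/Fe the anode: E°cell = -0.29 − (-0.44) = +0.15 V, n = 2.
Overall: Co²⁺(aq) + Fe(s) → Co(s) + Fe²⁺(aq)
Q = [Fe²⁺] / ([Co²⁺]); log Q = 0.068.
E = E° − (0.0592/n) log Q = +0.15 − (0.0592/2)(0.068) = +0.148 V.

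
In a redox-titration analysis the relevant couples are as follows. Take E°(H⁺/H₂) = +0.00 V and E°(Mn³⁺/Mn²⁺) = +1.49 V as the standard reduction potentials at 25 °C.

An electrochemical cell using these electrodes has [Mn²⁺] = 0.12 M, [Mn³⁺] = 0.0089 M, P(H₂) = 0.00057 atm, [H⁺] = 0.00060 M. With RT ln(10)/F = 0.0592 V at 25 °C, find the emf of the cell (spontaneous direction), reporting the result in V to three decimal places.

Mn³⁺/Mn²⁺ is the cathode (higher E°), H⁺/H₂ the anode: E°cell = +1.49 − (+0.00) = +1.49 V, n = 2.
Overall: 2 Mn³⁺(aq) + H₂(g) → 2 Mn²⁺(aq) + 2 H⁺(aq)
Q = [Mn²⁺]^2·[H⁺]^2 / ([Mn³⁺]^2·P(H₂)); log Q = -0.940.
E = E° − (0.0592/n) log Q = +1.49 − (0.0592/2)(-0.940) = +1.518 V.

+1.518 V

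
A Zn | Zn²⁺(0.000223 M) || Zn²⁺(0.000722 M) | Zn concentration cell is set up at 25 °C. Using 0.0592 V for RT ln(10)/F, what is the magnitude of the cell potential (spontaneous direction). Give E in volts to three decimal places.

For a concentration cell E°cell = 0. The 0.000722 M side is the cathode (reduction is favoured where [Zn²⁺] is higher).
With n = 2, E = −(0.0592/2) log([Zn²⁺]ₐₙ/[Zn²⁺]꜀ₐₜ) = −(0.0592/2) log(0.000223/0.000722) = −(0.0592/2)(-0.510) = +0.015 V.

+0.015 V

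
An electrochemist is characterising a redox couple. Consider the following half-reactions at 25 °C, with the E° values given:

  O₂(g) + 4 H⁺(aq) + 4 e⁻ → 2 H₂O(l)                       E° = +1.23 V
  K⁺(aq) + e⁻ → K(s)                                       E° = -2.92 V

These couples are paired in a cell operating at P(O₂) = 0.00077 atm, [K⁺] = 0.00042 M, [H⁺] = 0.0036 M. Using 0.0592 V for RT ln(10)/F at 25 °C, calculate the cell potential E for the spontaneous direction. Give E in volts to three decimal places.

O₂/H₂O is the cathode (higher E°), K⁺/K the anode: E°cell = +1.23 − (-2.92) = +4.15 V, n = 4.
Overall: O₂(g) + 4 H⁺(aq) + 4 K(s) → 2 H₂O(l) + 4 K⁺(aq)
Q = [K⁺]^4 / (P(O₂)·[H⁺]^4); log Q = -0.619.
E = E° − (0.0592/n) log Q = +4.15 − (0.0592/4)(-0.619) = +4.159 V.

+4.159 V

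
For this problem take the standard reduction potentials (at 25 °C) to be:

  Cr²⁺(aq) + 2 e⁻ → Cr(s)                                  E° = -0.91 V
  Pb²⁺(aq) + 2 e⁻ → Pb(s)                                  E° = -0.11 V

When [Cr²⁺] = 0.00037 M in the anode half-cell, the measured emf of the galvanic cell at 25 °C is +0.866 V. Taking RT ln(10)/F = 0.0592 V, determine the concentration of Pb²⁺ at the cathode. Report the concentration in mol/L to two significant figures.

Pb²⁺/Pb is the cathode, Cr²⁺/Cr the anode: E°cell = +0.80 V, n = 2.
Overall reaction: Pb²⁺(aq) + Cr(s) → Pb(s) + Cr²⁺(aq); Q = [Cr²⁺]^1/[Pb²⁺]^1.
From E = E° − (0.0592/n) log Q: log Q = (E° − E)·n/0.0592 = (+0.80 − (+0.866))·2/0.0592 = -2.2297.
So 1·log[Pb²⁺] = 1·log(0.00037) − log Q = -3.4318 − (-2.2297) = -1.2021; [Pb²⁺] = 10^(-1.2021) ≈ 0.063 M.

0.063 M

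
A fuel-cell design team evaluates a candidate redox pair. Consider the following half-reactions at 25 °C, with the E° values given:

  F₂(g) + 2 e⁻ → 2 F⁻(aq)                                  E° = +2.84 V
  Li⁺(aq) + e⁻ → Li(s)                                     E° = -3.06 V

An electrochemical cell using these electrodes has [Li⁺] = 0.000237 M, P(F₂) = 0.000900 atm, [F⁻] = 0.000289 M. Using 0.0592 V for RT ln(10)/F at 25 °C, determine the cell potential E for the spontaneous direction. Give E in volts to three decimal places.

F₂/F⁻ is the cathode (higher E°), Li⁺/Li the anode: E°cell = +2.84 − (-3.06) = +5.90 V, n = 2.
Overall: F₂(g) + 2 Li(s) → 2 F⁻(aq) + 2 Li⁺(aq)
Q = [F⁻]^2·[Li⁺]^2 / (P(F₂)); log Q = -11.283.
E = E° − (0.0592/n) log Q = +5.90 − (0.0592/2)(-11.283) = +6.234 V.

+6.234 V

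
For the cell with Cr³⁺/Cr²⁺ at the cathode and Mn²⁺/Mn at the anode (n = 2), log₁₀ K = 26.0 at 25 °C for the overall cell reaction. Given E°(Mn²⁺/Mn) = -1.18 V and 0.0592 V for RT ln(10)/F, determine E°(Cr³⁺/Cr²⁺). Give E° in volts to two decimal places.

E°cell = (0.0592/n)·log K = (0.0592/2)(26.0) = +0.770 V.
Since Cr³⁺/Cr²⁺ is the cathode and Mn²⁺/Mn the anode, E°cell = E°(Cr³⁺/Cr²⁺) − E°(Mn²⁺/Mn).
So E°(Cr³⁺/Cr²⁺) = E°cell + E°(Mn²⁺/Mn) = +0.770 + (-1.18) = -0.41 V.

-0.41 V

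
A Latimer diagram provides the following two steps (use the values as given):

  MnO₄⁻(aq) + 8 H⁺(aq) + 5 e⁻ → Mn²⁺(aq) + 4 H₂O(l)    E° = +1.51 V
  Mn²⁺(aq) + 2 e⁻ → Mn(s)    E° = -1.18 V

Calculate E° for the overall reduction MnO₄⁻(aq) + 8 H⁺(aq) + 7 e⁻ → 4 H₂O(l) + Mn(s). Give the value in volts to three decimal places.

+0.741 V

Standard free energies of sequential steps add: ΔG°₃ = ΔG°₁ + ΔG°₂, so n₃E°₃ = n₁E°₁ + n₂E°₂.
E°₃ = (5×+1.51 + 2×-1.18) / 7 = (+5.190) / 7 = +0.741 V.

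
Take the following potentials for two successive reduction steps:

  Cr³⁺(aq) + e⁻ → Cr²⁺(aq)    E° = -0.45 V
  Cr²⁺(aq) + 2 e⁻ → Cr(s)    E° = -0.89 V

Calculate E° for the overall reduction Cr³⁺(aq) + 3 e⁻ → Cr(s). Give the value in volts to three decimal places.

Adding the free-energy changes (−nFE°) of the two steps gives −n₃FE°₃ = −n₁FE°₁ − n₂FE°₂.
E°₃ = (1×-0.45 + 2×-0.89) / 3 = (-2.230) / 3 = -0.743 V.

-0.743 V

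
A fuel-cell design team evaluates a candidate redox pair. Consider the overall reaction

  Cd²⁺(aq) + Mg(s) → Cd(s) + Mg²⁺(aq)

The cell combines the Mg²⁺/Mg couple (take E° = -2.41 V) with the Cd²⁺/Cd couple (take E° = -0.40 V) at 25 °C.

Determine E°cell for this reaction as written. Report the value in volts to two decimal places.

The Cd²⁺/Cd couple has the higher reduction potential, so it is the cathode; Mg²⁺/Mg is oxidised at the anode.
E°cell = E°(cathode) − E°(anode) = (-0.40) − (-2.41) = +2.01 V.

+2.01 V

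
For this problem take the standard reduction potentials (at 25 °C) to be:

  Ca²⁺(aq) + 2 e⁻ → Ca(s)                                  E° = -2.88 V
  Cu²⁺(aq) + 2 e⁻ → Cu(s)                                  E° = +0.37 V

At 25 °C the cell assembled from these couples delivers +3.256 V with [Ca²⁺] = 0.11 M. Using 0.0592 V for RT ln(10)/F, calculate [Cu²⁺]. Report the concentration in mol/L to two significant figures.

Cu²⁺/Cu is the cathode, Ca²⁺/Ca the anode: E°cell = +3.25 V, n = 2.
Overall reaction: Cu²⁺(aq) + Ca(s) → Cu(s) + Ca²⁺(aq); Q = [Ca²⁺]^1/[Cu²⁺]^1.
From E = E° − (0.0592/n) log Q: log Q = (E° − E)·n/0.0592 = (+3.25 − (+3.256))·2/0.0592 = -0.2027.
So 1·log[Cu²⁺] = 1·log(0.11) − log Q = -0.9586 − (-0.2027) = -0.7559; [Cu²⁺] = 10^(-0.7559) ≈ 0.18 M.

0.18 M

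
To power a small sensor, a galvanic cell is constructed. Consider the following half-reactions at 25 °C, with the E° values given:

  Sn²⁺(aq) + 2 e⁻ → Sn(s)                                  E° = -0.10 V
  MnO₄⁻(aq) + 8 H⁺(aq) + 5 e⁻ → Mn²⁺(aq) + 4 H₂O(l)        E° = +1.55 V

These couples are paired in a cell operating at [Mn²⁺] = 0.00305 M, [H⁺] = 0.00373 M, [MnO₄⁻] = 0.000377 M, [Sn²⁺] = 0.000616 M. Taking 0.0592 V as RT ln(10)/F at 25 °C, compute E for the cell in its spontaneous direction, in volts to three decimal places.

MnO₄⁻/Mn²⁺ is the cathode (higher E°), Sn²⁺/Sn the anode: E°cell = +1.55 − (-0.10) = +1.65 V, n = 10.
Overall: 2 MnO₄⁻(aq) + 16 H⁺(aq) + 5 Sn(s) → 2 Mn²⁺(aq) + 8 H₂O(l) + 5 Sn²⁺(aq)
Q = [Mn²⁺]^2·[Sn²⁺]^5 / ([MnO₄⁻]^2·[H⁺]^16); log Q = 24.616.
E = E° − (0.0592/n) log Q = +1.65 − (0.0592/10)(24.616) = +1.504 V.

+1.504 V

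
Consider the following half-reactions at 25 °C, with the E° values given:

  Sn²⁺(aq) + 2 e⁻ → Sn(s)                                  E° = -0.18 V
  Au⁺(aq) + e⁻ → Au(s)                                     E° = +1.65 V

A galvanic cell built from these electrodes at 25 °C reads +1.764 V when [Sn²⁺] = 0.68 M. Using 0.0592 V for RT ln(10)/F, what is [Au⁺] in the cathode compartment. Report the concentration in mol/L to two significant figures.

0.063 M

Au⁺/Au is the cathode, Sn²⁺/Sn the anode: E°cell = +1.83 V, n = 2.
Overall reaction: 2 Au⁺(aq) + Sn(s) → 2 Au(s) + Sn²⁺(aq); Q = [Sn²⁺]^1/[Au⁺]^2.
From E = E° − (0.0592/n) log Q: log Q = (E° − E)·n/0.0592 = (+1.83 − (+1.764))·2/0.0592 = 2.2297.
So 2·log[Au⁺] = 1·log(0.68) − log Q = -0.1675 − (2.2297) = -2.3972; log[Au⁺] = -2.3972 / 2 = -1.1986; [Au⁺] = 10^(-1.1986) ≈ 0.063 M.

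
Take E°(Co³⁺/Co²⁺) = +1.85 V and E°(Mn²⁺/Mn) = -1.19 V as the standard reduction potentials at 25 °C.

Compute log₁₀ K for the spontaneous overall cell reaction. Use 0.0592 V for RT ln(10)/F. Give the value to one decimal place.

Cathode: Co³⁺/Co²⁺; anode: Mn²⁺/Mn. E°cell = +3.04 V, n = 2.
log K = nE°cell / 0.0592 = (2)(+3.04) / 0.0592 = 102.7.

102.7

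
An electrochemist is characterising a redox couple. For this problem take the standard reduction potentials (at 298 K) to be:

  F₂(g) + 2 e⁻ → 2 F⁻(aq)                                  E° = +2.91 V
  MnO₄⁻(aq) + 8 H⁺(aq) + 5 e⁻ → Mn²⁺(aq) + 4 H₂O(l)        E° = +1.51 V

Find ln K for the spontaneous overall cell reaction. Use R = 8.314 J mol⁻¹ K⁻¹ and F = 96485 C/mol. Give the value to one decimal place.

Cathode: F₂/F⁻; anode: MnO₄⁻/Mn²⁺. E°cell = (+2.91) − (+1.51) = +1.40 V, with n = 10.
ΔG° = −nFE° = −RT ln K, so ln K = nFE°/(RT) = (10)(96485)(+1.40) / ((8.314)(298)) = 545.207.

545.2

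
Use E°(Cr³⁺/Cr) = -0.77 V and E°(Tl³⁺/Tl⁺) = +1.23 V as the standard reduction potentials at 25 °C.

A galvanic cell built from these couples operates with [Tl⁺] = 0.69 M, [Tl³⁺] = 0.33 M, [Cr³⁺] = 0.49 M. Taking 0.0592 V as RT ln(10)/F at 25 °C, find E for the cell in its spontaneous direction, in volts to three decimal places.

+1.997 V

Tl³⁺/Tl⁺ is the cathode (higher E°), Cr³⁺/Cr the anode: E°cell = +1.23 − (-0.77) = +2.00 V, n = 6.
Overall: 3 Tl³⁺(aq) + 2 Cr(s) → 3 Tl⁺(aq) + 2 Cr³⁺(aq)
Q = [Tl⁺]^3·[Cr³⁺]^2 / ([Tl³⁺]^3); log Q = 0.341.
E = E° − (0.0592/n) log Q = +2.00 − (0.0592/6)(0.341) = +1.997 V.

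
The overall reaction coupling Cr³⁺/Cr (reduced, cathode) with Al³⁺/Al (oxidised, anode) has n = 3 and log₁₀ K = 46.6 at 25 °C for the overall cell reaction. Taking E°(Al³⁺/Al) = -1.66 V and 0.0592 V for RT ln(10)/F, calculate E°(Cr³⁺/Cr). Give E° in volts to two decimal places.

-0.74 V

E°cell = (0.0592/n)·log K = (0.0592/3)(46.6) = +0.920 V.
Since Cr³⁺/Cr is the cathode and Al³⁺/Al the anode, E°cell = E°(Cr³⁺/Cr) − E°(Al³⁺/Al).
So E°(Cr³⁺/Cr) = E°cell + E°(Al³⁺/Al) = +0.920 + (-1.66) = -0.74 V.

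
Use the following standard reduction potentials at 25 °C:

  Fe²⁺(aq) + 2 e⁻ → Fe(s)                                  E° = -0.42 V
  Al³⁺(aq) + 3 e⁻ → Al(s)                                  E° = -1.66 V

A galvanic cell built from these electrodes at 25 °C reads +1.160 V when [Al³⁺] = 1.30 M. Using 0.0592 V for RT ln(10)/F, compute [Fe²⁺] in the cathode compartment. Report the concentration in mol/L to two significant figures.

Fe²⁺/Fe is the cathode, Al³⁺/Al the anode: E°cell = +1.24 V, n = 6.
Overall reaction: 3 Fe²⁺(aq) + 2 Al(s) → 3 Fe(s) + 2 Al³⁺(aq); Q = [Al³⁺]^2/[Fe²⁺]^3.
From E = E° − (0.0592/n) log Q: log Q = (E° − E)·n/0.0592 = (+1.24 − (+1.160))·6/0.0592 = 8.1081.
So 3·log[Fe²⁺] = 2·log(1.3) − log Q = 0.2279 − (8.1081) = -7.8802; log[Fe²⁺] = -7.8802 / 3 = -2.6267; [Fe²⁺] = 10^(-2.6267) ≈ 0.0024 M.

0.0024 M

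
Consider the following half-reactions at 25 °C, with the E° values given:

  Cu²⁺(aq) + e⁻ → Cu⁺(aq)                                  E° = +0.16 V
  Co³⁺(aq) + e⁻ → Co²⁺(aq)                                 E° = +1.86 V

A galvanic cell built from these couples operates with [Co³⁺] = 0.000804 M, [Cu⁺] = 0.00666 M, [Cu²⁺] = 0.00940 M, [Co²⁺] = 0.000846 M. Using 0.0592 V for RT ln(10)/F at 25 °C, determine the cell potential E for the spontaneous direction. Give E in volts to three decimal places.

Co³⁺/Co²⁺ is the cathode (higher E°), Cu²⁺/Cu⁺ the anode: E°cell = +1.86 − (+0.16) = +1.70 V, n = 1.
Overall: Co³⁺(aq) + Cu⁺(aq) → Co²⁺(aq) + Cu²⁺(aq)
Q = [Co²⁺]·[Cu²⁺] / ([Co³⁺]·[Cu⁺]); log Q = 0.172.
E = E° − (0.0592/n) log Q = +1.70 − (0.0592/1)(0.172) = +1.690 V.

+1.690 V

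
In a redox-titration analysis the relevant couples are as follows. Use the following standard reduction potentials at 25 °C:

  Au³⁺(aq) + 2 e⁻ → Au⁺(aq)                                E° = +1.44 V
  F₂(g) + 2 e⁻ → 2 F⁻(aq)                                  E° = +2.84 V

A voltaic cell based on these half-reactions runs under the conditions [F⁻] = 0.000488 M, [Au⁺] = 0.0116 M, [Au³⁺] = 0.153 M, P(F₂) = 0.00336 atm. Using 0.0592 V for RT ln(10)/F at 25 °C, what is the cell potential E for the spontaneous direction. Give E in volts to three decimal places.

+1.490 V

F₂/F⁻ is the cathode (higher E°), Au³⁺/Au⁺ the anode: E°cell = +2.84 − (+1.44) = +1.40 V, n = 2.
Overall: F₂(g) + Au⁺(aq) → 2 F⁻(aq) + Au³⁺(aq)
Q = [F⁻]^2·[Au³⁺] / (P(F₂)·[Au⁺]); log Q = -3.029.
E = E° − (0.0592/n) log Q = +1.40 − (0.0592/2)(-3.029) = +1.490 V.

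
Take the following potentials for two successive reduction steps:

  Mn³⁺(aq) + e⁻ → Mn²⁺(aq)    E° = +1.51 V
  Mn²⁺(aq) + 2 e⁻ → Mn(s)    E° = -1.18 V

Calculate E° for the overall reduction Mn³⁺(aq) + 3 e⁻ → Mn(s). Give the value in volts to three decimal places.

Standard free energies of sequential steps add: ΔG°₃ = ΔG°₁ + ΔG°₂, so n₃E°₃ = n₁E°₁ + n₂E°₂.
E°₃ = (1×+1.51 + 2×-1.18) / 3 = (-0.850) / 3 = -0.283 V.

-0.283 V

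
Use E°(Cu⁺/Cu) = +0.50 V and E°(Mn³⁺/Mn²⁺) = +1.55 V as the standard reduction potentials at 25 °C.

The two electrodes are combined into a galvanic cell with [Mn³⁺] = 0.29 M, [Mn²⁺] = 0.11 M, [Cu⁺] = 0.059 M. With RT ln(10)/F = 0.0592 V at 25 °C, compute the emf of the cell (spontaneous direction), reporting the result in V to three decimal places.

Mn³⁺/Mn²⁺ is the cathode (higher E°), Cu⁺/Cu the anode: E°cell = +1.55 − (+0.50) = +1.05 V, n = 1.
Overall: Mn³⁺(aq) + Cu(s) → Mn²⁺(aq) + Cu⁺(aq)
Q = [Mn²⁺]·[Cu⁺] / ([Mn³⁺]); log Q = -1.650.
E = E° − (0.0592/n) log Q = +1.05 − (0.0592/1)(-1.650) = +1.148 V.

+1.148 V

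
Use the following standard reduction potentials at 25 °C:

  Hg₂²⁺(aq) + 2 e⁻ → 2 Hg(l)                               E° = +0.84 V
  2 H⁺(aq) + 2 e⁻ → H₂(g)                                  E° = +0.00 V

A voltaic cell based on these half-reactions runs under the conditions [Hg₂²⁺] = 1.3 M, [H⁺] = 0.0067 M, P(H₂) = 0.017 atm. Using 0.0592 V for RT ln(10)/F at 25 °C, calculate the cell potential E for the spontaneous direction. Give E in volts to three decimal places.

+0.920 V

Hg₂²⁺/Hg is the cathode (higher E°), H⁺/H₂ the anode: E°cell = +0.84 − (+0.00) = +0.84 V, n = 2.
Overall: Hg₂²⁺(aq) + H₂(g) → 2 Hg(l) + 2 H⁺(aq)
Q = [H⁺]^2 / ([Hg₂²⁺]·P(H₂)); log Q = -2.692.
E = E° − (0.0592/n) log Q = +0.84 − (0.0592/2)(-2.692) = +0.920 V.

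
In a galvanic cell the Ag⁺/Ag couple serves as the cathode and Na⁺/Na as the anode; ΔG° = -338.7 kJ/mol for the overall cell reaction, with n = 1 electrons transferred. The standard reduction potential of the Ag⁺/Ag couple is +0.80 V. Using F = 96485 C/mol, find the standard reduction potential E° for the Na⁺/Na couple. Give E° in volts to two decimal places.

E°cell = −ΔG°/(nF) = −(-338.7×10³)/((1)(96485)) = +3.510 V.
Since Ag⁺/Ag is the cathode and Na⁺/Na the anode, E°cell = E°(Ag⁺/Ag) − E°(Na⁺/Na).
So E°(Na⁺/Na) = E°(Ag⁺/Ag) − E°cell = (+0.80) − (+3.510) = -2.71 V.

-2.71 V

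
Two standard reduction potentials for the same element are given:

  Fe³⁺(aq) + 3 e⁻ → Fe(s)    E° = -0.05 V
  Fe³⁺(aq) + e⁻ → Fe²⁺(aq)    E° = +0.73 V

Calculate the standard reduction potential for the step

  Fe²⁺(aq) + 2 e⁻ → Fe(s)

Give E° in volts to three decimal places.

Sequential free energies add, so n₃E°₃ = n₁E°₁ + n₂E°₂.
With n₃ = 3, and the known step contributing 1×(+0.73) V, the unknown satisfies 2·E° = 3×(-0.05) − 1×(+0.73) = -0.880.
E° = -0.880 / 2 = -0.440 V.

-0.440 V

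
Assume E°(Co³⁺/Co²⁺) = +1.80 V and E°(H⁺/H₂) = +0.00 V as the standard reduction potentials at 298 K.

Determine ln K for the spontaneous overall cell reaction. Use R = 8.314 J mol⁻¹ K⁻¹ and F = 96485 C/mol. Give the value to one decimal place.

140.2

Cathode: Co³⁺/Co²⁺; anode: H⁺/H₂. E°cell = (+1.80) − (+0.00) = +1.80 V, with n = 2.
ΔG° = −nFE° = −RT ln K, so ln K = nFE°/(RT) = (2)(96485)(+1.80) / ((8.314)(298)) = 140.196.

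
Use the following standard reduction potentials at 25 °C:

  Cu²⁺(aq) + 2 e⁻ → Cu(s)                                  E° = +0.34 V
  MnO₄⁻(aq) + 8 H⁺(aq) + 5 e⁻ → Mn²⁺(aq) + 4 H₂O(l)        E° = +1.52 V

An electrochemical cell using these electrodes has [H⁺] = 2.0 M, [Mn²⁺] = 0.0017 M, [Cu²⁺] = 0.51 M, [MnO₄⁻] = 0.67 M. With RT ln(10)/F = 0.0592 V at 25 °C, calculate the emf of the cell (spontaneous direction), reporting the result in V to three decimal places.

+1.248 V

MnO₄⁻/Mn²⁺ is the cathode (higher E°), Cu²⁺/Cu the anode: E°cell = +1.52 − (+0.34) = +1.18 V, n = 10.
Overall: 2 MnO₄⁻(aq) + 16 H⁺(aq) + 5 Cu(s) → 2 Mn²⁺(aq) + 8 H₂O(l) + 5 Cu²⁺(aq)
Q = [Mn²⁺]^2·[Cu²⁺]^5 / ([MnO₄⁻]^2·[H⁺]^16); log Q = -11.470.
E = E° − (0.0592/n) log Q = +1.18 − (0.0592/10)(-11.470) = +1.248 V.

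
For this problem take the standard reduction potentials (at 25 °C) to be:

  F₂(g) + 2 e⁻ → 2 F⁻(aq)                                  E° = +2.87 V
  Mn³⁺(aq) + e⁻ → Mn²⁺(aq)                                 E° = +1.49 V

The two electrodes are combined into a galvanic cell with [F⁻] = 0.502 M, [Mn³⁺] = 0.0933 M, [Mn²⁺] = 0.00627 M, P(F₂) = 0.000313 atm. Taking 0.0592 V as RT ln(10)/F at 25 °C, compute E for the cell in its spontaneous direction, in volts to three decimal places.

F₂/F⁻ is the cathode (higher E°), Mn³⁺/Mn²⁺ the anode: E°cell = +2.87 − (+1.49) = +1.38 V, n = 2.
Overall: F₂(g) + 2 Mn²⁺(aq) → 2 F⁻(aq) + 2 Mn³⁺(aq)
Q = [F⁻]^2·[Mn³⁺]^2 / (P(F₂)·[Mn²⁺]^2); log Q = 5.251.
E = E° − (0.0592/n) log Q = +1.38 − (0.0592/2)(5.251) = +1.225 V.

+1.225 V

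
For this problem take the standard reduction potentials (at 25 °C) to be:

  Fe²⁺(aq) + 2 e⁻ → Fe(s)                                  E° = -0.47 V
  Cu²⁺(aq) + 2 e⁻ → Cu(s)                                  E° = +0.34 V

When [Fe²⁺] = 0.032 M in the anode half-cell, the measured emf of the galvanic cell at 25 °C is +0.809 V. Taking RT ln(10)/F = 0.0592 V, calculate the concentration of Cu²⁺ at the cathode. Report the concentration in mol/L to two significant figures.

0.030 M

Cu²⁺/Cu is the cathode, Fe²⁺/Fe the anode: E°cell = +0.81 V, n = 2.
Overall reaction: Cu²⁺(aq) + Fe(s) → Cu(s) + Fe²⁺(aq); Q = [Fe²⁺]^1/[Cu²⁺]^1.
From E = E° − (0.0592/n) log Q: log Q = (E° − E)·n/0.0592 = (+0.81 − (+0.809))·2/0.0592 = 0.0338.
So 1·log[Cu²⁺] = 1·log(0.032) − log Q = -1.4949 − (0.0338) = -1.5287; [Cu²⁺] = 10^(-1.5287) ≈ 0.030 M.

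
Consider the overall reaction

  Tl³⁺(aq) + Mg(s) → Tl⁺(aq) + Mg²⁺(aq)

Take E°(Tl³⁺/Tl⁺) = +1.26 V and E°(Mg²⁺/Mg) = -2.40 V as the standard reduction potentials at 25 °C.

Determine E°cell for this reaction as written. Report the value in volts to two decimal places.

+3.66 V

The Tl³⁺/Tl⁺ couple has the higher reduction potential, so it is the cathode; Mg²⁺/Mg is oxidised at the anode.
E°cell = E°(cathode) − E°(anode) = (+1.26) − (-2.40) = +3.66 V.
Since E°cell > 0, the reaction is spontaneous under standard conditions.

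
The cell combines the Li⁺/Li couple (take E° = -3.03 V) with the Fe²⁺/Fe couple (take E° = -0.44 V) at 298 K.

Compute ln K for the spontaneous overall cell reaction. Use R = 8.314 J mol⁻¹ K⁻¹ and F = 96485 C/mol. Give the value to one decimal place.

201.7

Cathode: Fe²⁺/Fe; anode: Li⁺/Li. E°cell = (-0.44) − (-3.03) = +2.59 V, with n = 2.
ΔG° = −nFE° = −RT ln K, so ln K = nFE°/(RT) = (2)(96485)(+2.59) / ((8.314)(298)) = 201.727.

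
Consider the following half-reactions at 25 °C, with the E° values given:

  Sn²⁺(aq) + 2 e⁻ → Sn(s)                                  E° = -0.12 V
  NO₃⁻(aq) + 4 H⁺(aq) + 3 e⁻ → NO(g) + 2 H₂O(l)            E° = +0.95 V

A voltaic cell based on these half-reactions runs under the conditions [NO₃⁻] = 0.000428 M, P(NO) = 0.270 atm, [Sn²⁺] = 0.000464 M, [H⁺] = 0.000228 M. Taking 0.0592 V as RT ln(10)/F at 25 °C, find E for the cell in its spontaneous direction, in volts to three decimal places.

NO₃⁻/NO is the cathode (higher E°), Sn²⁺/Sn the anode: E°cell = +0.95 − (-0.12) = +1.07 V, n = 6.
Overall: 2 NO₃⁻(aq) + 8 H⁺(aq) + 3 Sn(s) → 2 NO(g) + 4 H₂O(l) + 3 Sn²⁺(aq)
Q = P(NO)^2·[Sn²⁺]^3 / ([NO₃⁻]^2·[H⁺]^8); log Q = 24.736.
E = E° − (0.0592/n) log Q = +1.07 − (0.0592/6)(24.736) = +0.826 V.

+0.826 V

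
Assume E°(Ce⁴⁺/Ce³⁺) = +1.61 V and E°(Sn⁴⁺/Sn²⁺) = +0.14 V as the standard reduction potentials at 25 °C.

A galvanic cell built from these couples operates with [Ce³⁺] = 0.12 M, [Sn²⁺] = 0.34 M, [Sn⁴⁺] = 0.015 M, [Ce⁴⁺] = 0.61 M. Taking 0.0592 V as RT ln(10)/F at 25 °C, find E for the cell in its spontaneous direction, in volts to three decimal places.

Ce⁴⁺/Ce³⁺ is the cathode (higher E°), Sn⁴⁺/Sn²⁺ the anode: E°cell = +1.61 − (+0.14) = +1.47 V, n = 2.
Overall: 2 Ce⁴⁺(aq) + Sn²⁺(aq) → 2 Ce³⁺(aq) + Sn⁴⁺(aq)
Q = [Ce³⁺]^2·[Sn⁴⁺] / ([Ce⁴⁺]^2·[Sn²⁺]); log Q = -2.768.
E = E° − (0.0592/n) log Q = +1.47 − (0.0592/2)(-2.768) = +1.552 V.

+1.552 V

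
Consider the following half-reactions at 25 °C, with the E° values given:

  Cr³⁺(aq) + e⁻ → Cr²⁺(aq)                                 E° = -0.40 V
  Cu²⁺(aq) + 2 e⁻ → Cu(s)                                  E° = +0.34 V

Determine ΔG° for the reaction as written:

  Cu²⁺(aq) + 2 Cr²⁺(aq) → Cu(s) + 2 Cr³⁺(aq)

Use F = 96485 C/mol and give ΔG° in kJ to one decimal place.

-142.8 kJ

As written, Cu²⁺/Cu is reduced (cathode) and Cr³⁺/Cr²⁺ is oxidised (anode), so E°cell = (+0.34) − (-0.40) = +0.74 V.
Balancing electrons gives n = 2.
ΔG° = −nFE° = −(2)(96485)(+0.74) = -142,798 J = -142.8 kJ.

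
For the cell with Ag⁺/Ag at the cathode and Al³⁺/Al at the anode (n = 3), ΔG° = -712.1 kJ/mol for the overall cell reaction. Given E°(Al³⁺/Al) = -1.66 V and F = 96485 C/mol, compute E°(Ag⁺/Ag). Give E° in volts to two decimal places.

E°cell = −ΔG°/(nF) = −(-712.1×10³)/((3)(96485)) = +2.460 V.
Since Ag⁺/Ag is the cathode and Al³⁺/Al the anode, E°cell = E°(Ag⁺/Ag) − E°(Al³⁺/Al).
So E°(Ag⁺/Ag) = E°cell + E°(Al³⁺/Al) = +2.460 + (-1.66) = +0.80 V.

+0.80 V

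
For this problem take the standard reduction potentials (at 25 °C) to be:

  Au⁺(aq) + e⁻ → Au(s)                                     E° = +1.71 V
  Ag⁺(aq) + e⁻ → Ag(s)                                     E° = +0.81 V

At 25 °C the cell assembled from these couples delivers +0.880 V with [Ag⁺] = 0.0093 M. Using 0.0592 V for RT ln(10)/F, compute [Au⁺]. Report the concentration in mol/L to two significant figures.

0.0043 M

Au⁺/Au is the cathode, Ag⁺/Ag the anode: E°cell = +0.90 V, n = 1.
Overall reaction: Au⁺(aq) + Ag(s) → Au(s) + Ag⁺(aq); Q = [Ag⁺]^1/[Au⁺]^1.
From E = E° − (0.0592/n) log Q: log Q = (E° − E)·n/0.0592 = (+0.90 − (+0.880))·1/0.0592 = 0.3378.
So 1·log[Au⁺] = 1·log(0.0093) − log Q = -2.0315 − (0.3378) = -2.3693; [Au⁺] = 10^(-2.3693) ≈ 0.0043 M.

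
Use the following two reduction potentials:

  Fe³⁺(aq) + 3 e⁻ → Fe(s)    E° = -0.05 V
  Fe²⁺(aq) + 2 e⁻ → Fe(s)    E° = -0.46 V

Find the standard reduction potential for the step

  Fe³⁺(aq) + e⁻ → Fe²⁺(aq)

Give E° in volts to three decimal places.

Sequential free energies add, so n₃E°₃ = n₁E°₁ + n₂E°₂.
With n₃ = 3, and the known step contributing 2×(-0.46) V, the unknown satisfies 1·E° = 3×(-0.05) − 2×(-0.46) = +0.770.
E° = +0.770 / 1 = +0.770 V.

+0.770 V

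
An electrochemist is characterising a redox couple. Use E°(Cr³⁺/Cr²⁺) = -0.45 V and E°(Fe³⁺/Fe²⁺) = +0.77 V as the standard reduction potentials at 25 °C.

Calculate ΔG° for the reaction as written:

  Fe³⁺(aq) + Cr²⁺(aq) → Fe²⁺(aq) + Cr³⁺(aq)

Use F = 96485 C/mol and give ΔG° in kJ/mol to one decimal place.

As written, Fe³⁺/Fe²⁺ is reduced (cathode) and Cr³⁺/Cr²⁺ is oxidised (anode), so E°cell = (+0.77) − (-0.45) = +1.22 V.
Balancing electrons gives n = 1.
ΔG° = −nFE° = −(1)(96485)(+1.22) = -117,712 J = -117.7 kJ/mol.

-117.7 kJ/mol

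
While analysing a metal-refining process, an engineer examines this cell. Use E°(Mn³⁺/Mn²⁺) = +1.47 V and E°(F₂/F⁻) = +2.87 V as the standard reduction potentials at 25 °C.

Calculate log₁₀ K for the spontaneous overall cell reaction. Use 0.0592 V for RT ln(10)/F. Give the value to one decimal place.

47.3

Cathode: F₂/F⁻; anode: Mn³⁺/Mn²⁺. E°cell = +1.40 V, n = 2.
log K = nE°cell / 0.0592 = (2)(+1.40) / 0.0592 = 47.3.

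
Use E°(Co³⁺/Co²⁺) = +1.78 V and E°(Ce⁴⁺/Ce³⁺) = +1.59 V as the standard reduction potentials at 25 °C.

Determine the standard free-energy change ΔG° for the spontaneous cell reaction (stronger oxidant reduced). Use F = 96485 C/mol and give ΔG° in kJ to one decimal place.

-18.3 kJ

Co³⁺/Co²⁺ (E° = +1.78 V) is the cathode; Ce⁴⁺/Ce³⁺ (E° = +1.59 V) is the anode, so E°cell = +0.19 V.
Balancing electrons gives n = 1 (lcm of 1 and 1).
ΔG° = −nFE° = −(1)(96485)(+0.19) = -18,332 J = -18.3 kJ.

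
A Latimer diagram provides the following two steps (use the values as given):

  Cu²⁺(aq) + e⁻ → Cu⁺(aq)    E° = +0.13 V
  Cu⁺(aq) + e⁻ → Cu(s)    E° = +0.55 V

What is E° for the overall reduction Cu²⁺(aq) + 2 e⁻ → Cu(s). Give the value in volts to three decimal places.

Since ΔG° = −nFE° is additive over sequential reductions, n₃E°₃ = n₁E°₁ + n₂E°₂.
E°₃ = (1×+0.13 + 1×+0.55) / 2 = (+0.680) / 2 = +0.340 V.

+0.340 V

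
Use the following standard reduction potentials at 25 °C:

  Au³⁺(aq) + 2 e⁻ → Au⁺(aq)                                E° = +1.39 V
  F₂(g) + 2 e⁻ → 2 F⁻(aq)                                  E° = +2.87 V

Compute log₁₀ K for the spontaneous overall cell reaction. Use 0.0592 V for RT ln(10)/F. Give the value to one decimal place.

50.0

Cathode: F₂/F⁻; anode: Au³⁺/Au⁺. E°cell = +1.48 V, n = 2.
log K = nE°cell / 0.0592 = (2)(+1.48) / 0.0592 = 50.0.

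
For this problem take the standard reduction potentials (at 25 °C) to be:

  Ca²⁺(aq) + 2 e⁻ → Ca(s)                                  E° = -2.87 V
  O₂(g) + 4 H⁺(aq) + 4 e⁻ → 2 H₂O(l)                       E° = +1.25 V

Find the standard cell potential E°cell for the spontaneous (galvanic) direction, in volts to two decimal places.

+4.12 V

The O₂/H₂O couple has the higher reduction potential, so it is the cathode; Ca²⁺/Ca is oxidised at the anode.
E°cell = E°(cathode) − E°(anode) = (+1.25) − (-2.87) = +4.12 V.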